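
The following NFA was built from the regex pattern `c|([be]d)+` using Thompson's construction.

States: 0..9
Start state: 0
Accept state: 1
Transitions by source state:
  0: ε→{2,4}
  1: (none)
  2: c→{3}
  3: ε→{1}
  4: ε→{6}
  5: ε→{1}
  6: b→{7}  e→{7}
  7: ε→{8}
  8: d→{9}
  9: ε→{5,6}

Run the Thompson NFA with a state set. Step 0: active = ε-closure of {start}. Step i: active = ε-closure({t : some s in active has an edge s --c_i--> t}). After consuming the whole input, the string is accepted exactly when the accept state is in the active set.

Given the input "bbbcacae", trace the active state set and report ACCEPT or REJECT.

Answer: REJECT

Trace:
initial (ε-close {0}): {0,2,4,6}
'b' @ 1: {7,8}
'b' @ 2: {}  — no active states
rest 'bcacae' ignored (set empty)
final: {}; accept 1 not in set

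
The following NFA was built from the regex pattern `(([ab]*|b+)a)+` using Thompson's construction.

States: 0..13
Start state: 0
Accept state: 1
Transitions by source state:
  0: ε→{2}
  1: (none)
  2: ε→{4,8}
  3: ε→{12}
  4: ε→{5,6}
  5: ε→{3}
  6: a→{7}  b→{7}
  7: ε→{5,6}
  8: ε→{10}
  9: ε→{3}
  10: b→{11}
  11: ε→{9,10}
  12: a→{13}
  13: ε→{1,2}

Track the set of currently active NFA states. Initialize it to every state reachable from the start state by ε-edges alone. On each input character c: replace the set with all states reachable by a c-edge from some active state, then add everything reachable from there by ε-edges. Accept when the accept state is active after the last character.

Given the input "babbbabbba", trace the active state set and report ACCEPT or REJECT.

Answer: ACCEPT

Steps:
S₀ = ε-closure({0}) = {0,2,3,4,5,6,8,10,12}
'b' @ 1: {3,5,6,7,9,10,11,12}
'a' @ 2: {1,2,3,4,5,6,7,8,10,12,13}  ✓accept
'b' @ 3: {3,5,6,7,9,10,11,12}
'b' @ 4: {3,5,6,7,9,10,11,12}
'b' @ 5: {3,5,6,7,9,10,11,12}
'a' @ 6: {1,2,3,4,5,6,7,8,10,12,13}  ✓accept
'b' @ 7: {3,5,6,7,9,10,11,12}
'b' @ 8: {3,5,6,7,9,10,11,12}
'b' @ 9: {3,5,6,7,9,10,11,12}
'a' @ 10: {1,2,3,4,5,6,7,8,10,12,13}  ✓accept
final: {1,2,3,4,5,6,7,8,10,12,13}; accept 1 in set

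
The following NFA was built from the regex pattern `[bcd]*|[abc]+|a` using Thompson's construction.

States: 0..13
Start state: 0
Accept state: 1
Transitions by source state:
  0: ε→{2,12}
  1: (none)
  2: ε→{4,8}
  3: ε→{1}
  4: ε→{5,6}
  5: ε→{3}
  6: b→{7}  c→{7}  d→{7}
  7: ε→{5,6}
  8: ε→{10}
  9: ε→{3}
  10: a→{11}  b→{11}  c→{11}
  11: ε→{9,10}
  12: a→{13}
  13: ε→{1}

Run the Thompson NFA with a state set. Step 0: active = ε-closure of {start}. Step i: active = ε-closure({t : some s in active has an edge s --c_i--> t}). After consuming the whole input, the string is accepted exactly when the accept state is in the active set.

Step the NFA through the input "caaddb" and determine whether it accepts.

Answer: REJECT

Derivation:
initial (ε-close {0}): {0,1,2,3,4,5,6,8,10,12}
'c' @ 1: {1,3,5,6,7,9,10,11}  ✓accept
'a' @ 2: {1,3,9,10,11}  ✓accept
'a' @ 3: {1,3,9,10,11}  ✓accept
'd' @ 4: {}  — dead — no transitions
rest 'db' ignored (set empty)
final: {}; accept 1 not in set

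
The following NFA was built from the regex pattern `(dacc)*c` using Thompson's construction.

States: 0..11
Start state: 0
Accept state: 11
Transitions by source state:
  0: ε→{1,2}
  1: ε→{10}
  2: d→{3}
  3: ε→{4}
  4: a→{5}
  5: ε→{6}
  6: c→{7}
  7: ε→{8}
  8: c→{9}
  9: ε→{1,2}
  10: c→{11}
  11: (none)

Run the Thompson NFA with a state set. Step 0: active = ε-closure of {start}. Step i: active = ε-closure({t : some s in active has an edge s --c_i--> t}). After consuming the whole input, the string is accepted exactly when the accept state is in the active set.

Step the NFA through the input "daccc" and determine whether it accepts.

Answer: ACCEPT

Trace:
S₀ = ε-closure({0}) = {0,1,2,10}
'd' @ 1: {3,4}
'a' @ 2: {5,6}
'c' @ 3: {7,8}
'c' @ 4: {1,2,9,10}
'c' @ 5: {11}  (accept∈set)
end set {11} — state 11 in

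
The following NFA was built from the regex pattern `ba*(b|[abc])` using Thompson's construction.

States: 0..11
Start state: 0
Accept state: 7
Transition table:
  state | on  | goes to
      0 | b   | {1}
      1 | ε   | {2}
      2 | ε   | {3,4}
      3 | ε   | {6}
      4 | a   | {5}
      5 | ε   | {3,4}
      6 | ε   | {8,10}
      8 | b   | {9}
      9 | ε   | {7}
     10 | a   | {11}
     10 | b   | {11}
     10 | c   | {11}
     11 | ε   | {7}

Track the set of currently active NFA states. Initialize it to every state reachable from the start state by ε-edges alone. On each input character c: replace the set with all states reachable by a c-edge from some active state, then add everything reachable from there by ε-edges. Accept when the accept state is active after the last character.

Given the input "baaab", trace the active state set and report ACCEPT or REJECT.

Answer: ACCEPT

Trace:
start: ε-closure({0}) = {0}
'b' @ 1: {1,2,3,4,6,8,10}
'a' @ 2: {3,4,5,6,7,8,10,11}  ✓accept
'a' @ 3: {3,4,5,6,7,8,10,11}  ✓accept
'a' @ 4: {3,4,5,6,7,8,10,11}  ✓accept
'b' @ 5: {7,9,11}  ✓accept
after full input: {7,9,11}  (accept=7 in)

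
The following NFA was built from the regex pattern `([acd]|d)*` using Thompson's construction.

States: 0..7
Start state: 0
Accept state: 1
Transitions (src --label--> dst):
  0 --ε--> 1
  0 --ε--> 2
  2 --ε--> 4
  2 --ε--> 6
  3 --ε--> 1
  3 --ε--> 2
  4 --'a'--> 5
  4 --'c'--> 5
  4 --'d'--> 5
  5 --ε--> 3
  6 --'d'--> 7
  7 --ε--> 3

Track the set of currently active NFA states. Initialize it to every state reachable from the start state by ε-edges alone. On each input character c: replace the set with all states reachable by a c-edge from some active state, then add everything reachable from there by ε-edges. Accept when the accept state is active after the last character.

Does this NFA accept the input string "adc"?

Answer: ACCEPT

Trace:
S₀ = ε-closure({0}) = {0,1,2,4,6}
'a' @ 1: {1,2,3,4,5,6}  ✓accept
'd' @ 2: {1,2,3,4,5,6,7}  ✓accept
'c' @ 3: {1,2,3,4,5,6}  ✓accept
final: {1,2,3,4,5,6}; accept 1 in set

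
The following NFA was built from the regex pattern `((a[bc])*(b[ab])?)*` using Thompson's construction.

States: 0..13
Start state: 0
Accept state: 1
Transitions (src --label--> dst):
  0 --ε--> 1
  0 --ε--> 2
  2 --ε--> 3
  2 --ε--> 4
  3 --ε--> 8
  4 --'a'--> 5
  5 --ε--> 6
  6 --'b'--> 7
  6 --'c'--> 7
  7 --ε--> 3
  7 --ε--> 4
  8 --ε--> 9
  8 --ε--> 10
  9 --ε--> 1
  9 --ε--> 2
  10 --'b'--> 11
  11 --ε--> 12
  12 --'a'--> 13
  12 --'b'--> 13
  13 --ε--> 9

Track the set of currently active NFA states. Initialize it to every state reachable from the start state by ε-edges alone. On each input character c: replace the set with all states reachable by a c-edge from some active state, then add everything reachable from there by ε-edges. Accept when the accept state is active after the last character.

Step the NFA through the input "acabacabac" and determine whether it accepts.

initial (ε-close {0}): {0,1,2,3,4,8,9,10}
'a' @ 1: {5,6}
'c' @ 2: {1,2,3,4,7,8,9,10}  [accepting]
'a' @ 3: {5,6}
'b' @ 4: {1,2,3,4,7,8,9,10}  [accepting]
'a' @ 5: {5,6}
'c' @ 6: {1,2,3,4,7,8,9,10}  [accepting]
'a' @ 7: {5,6}
'b' @ 8: {1,2,3,4,7,8,9,10}  [accepting]
'a' @ 9: {5,6}
'c' @ 10: {1,2,3,4,7,8,9,10}  [accepting]
final: {1,2,3,4,7,8,9,10}; accept 1 in set

Answer: ACCEPT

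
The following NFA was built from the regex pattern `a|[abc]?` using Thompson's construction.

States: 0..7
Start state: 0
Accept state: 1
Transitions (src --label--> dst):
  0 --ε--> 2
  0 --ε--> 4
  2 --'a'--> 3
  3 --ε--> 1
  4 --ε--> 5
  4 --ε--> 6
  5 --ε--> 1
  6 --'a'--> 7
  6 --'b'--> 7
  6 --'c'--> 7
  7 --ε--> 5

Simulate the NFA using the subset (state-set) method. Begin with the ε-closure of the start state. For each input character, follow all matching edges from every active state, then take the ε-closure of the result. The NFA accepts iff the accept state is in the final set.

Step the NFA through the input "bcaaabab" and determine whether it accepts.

Answer: REJECT

Steps:
start: ε-closure({0}) = {0,1,2,4,5,6}
'b' @ 1: {1,5,7}  (accept∈set)
'c' @ 2: {}  — state set empty
rest 'aaabab' ignored (set empty)
final: {}; accept 1 not in set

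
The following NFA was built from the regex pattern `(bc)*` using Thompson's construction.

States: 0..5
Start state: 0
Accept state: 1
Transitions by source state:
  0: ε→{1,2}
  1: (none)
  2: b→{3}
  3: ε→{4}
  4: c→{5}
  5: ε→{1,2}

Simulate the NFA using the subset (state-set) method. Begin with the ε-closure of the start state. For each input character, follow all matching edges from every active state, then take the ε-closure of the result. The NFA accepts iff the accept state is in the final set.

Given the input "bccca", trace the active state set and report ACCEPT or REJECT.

start: ε-closure({0}) = {0,1,2}
'b' @ 1: {3,4}
'c' @ 2: {1,2,5}  [accepting]
'c' @ 3: {}  — no active states
rest 'ca' ignored (set empty)
end set {} — state 1 not in

Answer: REJECT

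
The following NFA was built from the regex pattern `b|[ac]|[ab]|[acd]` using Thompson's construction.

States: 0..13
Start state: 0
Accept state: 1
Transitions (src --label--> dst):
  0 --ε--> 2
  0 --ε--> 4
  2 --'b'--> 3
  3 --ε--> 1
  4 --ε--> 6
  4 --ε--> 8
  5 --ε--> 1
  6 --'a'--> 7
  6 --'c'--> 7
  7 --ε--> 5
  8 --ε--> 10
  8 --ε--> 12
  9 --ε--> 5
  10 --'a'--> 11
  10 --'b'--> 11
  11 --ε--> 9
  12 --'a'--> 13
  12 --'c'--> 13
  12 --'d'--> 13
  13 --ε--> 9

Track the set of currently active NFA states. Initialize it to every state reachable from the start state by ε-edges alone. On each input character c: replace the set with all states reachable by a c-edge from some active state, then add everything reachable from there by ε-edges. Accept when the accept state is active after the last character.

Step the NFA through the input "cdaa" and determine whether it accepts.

initial (ε-close {0}): {0,2,4,6,8,10,12}
'c' @ 1: {1,5,7,9,13}  [accepting]
'd' @ 2: {}  — state set empty
rest 'aa' ignored (set empty)
end set {} — state 1 not in

Answer: REJECT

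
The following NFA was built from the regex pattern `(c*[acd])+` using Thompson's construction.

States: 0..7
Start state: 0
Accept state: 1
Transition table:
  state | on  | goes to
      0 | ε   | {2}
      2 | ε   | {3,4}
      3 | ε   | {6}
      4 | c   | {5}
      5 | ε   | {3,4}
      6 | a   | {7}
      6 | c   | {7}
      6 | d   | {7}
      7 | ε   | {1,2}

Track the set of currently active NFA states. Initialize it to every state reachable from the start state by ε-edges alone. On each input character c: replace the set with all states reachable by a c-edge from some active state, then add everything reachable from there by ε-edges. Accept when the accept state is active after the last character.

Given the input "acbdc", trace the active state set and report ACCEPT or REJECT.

Answer: REJECT

Derivation:
initial (ε-close {0}): {0,2,3,4,6}
'a' @ 1: {1,2,3,4,6,7}  ✓accept
'c' @ 2: {1,2,3,4,5,6,7}  ✓accept
'b' @ 3: {}  — state set empty
rest 'dc' ignored (set empty)
final: {}; accept 1 not in set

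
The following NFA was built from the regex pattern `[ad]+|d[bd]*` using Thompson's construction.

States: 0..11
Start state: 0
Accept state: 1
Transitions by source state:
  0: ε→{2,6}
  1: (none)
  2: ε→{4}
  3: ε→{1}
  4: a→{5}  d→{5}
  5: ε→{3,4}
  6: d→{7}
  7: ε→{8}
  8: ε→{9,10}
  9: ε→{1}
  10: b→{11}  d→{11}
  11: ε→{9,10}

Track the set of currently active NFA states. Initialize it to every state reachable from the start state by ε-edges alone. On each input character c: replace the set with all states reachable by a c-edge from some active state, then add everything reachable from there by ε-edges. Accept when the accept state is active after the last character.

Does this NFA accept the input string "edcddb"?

initial (ε-close {0}): {0,2,4,6}
'e' @ 1: {}  — state set empty
rest 'dcddb' ignored (set empty)
end set {} — state 1 not in

Answer: REJECT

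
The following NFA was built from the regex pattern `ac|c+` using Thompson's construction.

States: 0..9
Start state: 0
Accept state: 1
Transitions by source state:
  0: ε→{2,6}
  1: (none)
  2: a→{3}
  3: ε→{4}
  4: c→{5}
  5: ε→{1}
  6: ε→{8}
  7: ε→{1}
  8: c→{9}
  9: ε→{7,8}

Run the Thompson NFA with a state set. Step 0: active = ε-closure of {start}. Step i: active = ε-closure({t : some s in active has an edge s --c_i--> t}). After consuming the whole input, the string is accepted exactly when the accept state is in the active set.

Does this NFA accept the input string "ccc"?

start: ε-closure({0}) = {0,2,6,8}
'c' @ 1: {1,7,8,9}  (accept∈set)
'c' @ 2: {1,7,8,9}  (accept∈set)
'c' @ 3: {1,7,8,9}  (accept∈set)
end set {1,7,8,9} — state 1 in

Answer: ACCEPT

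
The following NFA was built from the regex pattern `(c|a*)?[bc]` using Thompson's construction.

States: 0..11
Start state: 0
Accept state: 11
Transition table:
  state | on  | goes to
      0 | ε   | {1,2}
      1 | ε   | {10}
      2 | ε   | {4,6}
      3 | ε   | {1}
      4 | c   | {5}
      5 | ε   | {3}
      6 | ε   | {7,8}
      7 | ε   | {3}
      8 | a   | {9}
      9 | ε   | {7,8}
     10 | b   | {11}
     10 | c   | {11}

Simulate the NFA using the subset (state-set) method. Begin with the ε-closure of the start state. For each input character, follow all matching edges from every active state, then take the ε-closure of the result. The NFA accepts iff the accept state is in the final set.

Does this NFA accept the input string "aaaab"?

Answer: ACCEPT

Steps:
start: ε-closure({0}) = {0,1,2,3,4,6,7,8,10}
'a' @ 1: {1,3,7,8,9,10}
'a' @ 2: {1,3,7,8,9,10}
'a' @ 3: {1,3,7,8,9,10}
'a' @ 4: {1,3,7,8,9,10}
'b' @ 5: {11}  ✓accept
final: {11}; accept 11 in set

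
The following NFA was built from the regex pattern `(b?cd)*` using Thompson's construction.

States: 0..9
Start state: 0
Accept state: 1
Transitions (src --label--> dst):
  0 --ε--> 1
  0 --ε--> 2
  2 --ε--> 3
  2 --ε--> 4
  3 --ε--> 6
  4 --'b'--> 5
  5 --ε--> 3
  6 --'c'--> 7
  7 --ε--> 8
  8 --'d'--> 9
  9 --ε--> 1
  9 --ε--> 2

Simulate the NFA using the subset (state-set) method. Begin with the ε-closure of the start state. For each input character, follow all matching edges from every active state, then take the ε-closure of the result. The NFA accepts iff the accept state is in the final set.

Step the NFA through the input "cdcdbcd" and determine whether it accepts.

Answer: ACCEPT

Trace:
start: ε-closure({0}) = {0,1,2,3,4,6}
'c' @ 1: {7,8}
'd' @ 2: {1,2,3,4,6,9}  ✓accept
'c' @ 3: {7,8}
'd' @ 4: {1,2,3,4,6,9}  ✓accept
'b' @ 5: {3,5,6}
'c' @ 6: {7,8}
'd' @ 7: {1,2,3,4,6,9}  ✓accept
end set {1,2,3,4,6,9} — state 1 in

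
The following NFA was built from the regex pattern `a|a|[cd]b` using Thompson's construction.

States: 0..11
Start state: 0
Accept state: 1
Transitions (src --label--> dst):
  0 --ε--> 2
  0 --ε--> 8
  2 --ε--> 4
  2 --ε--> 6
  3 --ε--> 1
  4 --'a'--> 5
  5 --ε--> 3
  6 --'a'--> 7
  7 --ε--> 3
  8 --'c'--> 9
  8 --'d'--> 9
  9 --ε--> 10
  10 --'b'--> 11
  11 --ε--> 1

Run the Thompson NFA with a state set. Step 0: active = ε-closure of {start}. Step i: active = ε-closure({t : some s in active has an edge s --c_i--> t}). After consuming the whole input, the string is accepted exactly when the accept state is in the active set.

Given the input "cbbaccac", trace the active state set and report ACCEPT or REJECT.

Answer: REJECT

Trace:
initial (ε-close {0}): {0,2,4,6,8}
'c' @ 1: {9,10}
'b' @ 2: {1,11}  ✓accept
'b' @ 3: {}  — no active states
rest 'accac' ignored (set empty)
final: {}; accept 1 not in set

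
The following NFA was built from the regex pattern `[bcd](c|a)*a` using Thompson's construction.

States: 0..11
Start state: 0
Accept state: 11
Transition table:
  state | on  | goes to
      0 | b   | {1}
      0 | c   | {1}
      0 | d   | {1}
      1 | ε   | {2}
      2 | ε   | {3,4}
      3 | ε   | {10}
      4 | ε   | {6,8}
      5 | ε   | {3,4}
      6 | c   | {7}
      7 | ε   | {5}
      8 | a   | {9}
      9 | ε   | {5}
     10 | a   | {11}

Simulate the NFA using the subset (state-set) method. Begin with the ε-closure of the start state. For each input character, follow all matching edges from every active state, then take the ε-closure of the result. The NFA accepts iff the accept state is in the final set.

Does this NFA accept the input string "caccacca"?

initial (ε-close {0}): {0}
'c' @ 1: {1,2,3,4,6,8,10}
'a' @ 2: {3,4,5,6,8,9,10,11}  [accepting]
'c' @ 3: {3,4,5,6,7,8,10}
'c' @ 4: {3,4,5,6,7,8,10}
'a' @ 5: {3,4,5,6,8,9,10,11}  [accepting]
'c' @ 6: {3,4,5,6,7,8,10}
'c' @ 7: {3,4,5,6,7,8,10}
'a' @ 8: {3,4,5,6,8,9,10,11}  [accepting]
end set {3,4,5,6,8,9,10,11} — state 11 in

Answer: ACCEPT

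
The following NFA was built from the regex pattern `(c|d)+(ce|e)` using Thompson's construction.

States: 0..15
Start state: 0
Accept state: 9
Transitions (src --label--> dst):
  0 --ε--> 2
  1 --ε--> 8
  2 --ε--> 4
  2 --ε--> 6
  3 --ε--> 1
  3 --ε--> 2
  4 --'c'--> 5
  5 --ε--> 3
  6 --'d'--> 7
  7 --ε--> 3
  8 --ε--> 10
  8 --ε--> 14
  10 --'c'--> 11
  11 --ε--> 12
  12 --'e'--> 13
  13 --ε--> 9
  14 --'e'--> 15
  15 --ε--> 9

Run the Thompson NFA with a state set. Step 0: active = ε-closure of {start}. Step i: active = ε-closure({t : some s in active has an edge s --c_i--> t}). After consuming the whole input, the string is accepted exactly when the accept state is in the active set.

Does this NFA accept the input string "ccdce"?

initial (ε-close {0}): {0,2,4,6}
'c' @ 1: {1,2,3,4,5,6,8,10,14}
'c' @ 2: {1,2,3,4,5,6,8,10,11,12,14}
'd' @ 3: {1,2,3,4,6,7,8,10,14}
'c' @ 4: {1,2,3,4,5,6,8,10,11,12,14}
'e' @ 5: {9,13,15}  (accept∈set)
after full input: {9,13,15}  (accept=9 in)

Answer: ACCEPT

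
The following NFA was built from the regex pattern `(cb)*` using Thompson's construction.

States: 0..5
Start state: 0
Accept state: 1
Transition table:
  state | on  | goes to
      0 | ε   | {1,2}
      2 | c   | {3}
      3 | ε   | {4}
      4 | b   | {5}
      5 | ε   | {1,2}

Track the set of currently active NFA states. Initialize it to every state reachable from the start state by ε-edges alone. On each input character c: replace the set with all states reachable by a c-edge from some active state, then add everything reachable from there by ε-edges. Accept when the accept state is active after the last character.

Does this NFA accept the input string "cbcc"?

start: ε-closure({0}) = {0,1,2}
'c' @ 1: {3,4}
'b' @ 2: {1,2,5}  (accept∈set)
'c' @ 3: {3,4}
'c' @ 4: {}  — dead — no transitions
after full input: {}  (accept=1 not in)

Answer: REJECT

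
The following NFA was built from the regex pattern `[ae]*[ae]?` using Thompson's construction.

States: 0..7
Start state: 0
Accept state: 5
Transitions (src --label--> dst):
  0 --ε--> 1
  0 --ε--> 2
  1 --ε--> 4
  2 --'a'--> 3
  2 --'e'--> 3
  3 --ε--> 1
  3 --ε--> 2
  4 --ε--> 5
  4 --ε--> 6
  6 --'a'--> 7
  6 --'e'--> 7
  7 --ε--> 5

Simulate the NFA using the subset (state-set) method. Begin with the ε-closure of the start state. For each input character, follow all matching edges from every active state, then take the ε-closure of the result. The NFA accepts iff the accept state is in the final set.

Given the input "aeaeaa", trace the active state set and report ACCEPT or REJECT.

Answer: ACCEPT

Steps:
S₀ = ε-closure({0}) = {0,1,2,4,5,6}
'a' @ 1: {1,2,3,4,5,6,7}  [accepting]
'e' @ 2: {1,2,3,4,5,6,7}  [accepting]
'a' @ 3: {1,2,3,4,5,6,7}  [accepting]
'e' @ 4: {1,2,3,4,5,6,7}  [accepting]
'a' @ 5: {1,2,3,4,5,6,7}  [accepting]
'a' @ 6: {1,2,3,4,5,6,7}  [accepting]
after full input: {1,2,3,4,5,6,7}  (accept=5 in)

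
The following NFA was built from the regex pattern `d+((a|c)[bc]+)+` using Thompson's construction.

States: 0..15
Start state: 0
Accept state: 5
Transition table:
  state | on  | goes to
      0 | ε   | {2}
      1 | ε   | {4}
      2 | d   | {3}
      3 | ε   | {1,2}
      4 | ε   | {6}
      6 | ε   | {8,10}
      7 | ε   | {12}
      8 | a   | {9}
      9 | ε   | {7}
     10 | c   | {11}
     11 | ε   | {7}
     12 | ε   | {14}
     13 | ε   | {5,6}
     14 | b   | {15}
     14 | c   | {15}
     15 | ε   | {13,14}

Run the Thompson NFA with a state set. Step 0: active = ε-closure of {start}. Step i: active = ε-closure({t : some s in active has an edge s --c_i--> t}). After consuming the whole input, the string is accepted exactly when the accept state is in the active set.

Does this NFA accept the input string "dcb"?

initial (ε-close {0}): {0,2}
'd' @ 1: {1,2,3,4,6,8,10}
'c' @ 2: {7,11,12,14}
'b' @ 3: {5,6,8,10,13,14,15}  [accepting]
end set {5,6,8,10,13,14,15} — state 5 in

Answer: ACCEPT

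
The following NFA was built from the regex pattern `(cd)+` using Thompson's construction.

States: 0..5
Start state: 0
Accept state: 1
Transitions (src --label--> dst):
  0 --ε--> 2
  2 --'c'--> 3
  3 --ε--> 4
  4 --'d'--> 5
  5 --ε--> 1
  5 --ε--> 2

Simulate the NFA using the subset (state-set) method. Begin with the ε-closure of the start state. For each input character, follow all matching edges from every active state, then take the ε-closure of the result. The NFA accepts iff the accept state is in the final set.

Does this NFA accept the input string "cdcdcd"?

S₀ = ε-closure({0}) = {0,2}
'c' @ 1: {3,4}
'd' @ 2: {1,2,5}  (accept∈set)
'c' @ 3: {3,4}
'd' @ 4: {1,2,5}  (accept∈set)
'c' @ 5: {3,4}
'd' @ 6: {1,2,5}  (accept∈set)
final: {1,2,5}; accept 1 in set

Answer: ACCEPT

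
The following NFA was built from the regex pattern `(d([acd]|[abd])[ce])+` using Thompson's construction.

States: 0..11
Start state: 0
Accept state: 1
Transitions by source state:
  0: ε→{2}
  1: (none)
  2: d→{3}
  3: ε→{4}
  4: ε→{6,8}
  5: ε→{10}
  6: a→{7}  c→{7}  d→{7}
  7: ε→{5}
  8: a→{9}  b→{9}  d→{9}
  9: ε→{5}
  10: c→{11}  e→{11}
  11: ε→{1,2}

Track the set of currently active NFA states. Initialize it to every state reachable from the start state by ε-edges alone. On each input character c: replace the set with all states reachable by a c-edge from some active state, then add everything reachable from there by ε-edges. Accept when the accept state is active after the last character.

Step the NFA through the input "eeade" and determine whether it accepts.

Answer: REJECT

Steps:
initial (ε-close {0}): {0,2}
'e' @ 1: {}  — no active states
rest 'eade' ignored (set empty)
after full input: {}  (accept=1 not in)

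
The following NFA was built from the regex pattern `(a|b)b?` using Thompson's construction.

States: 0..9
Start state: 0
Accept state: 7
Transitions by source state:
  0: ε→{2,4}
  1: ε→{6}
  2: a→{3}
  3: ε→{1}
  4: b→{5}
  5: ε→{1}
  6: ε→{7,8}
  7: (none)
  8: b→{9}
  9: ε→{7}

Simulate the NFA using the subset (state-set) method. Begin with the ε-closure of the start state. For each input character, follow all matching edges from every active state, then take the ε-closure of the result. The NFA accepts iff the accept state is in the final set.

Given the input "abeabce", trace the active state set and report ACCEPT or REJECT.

S₀ = ε-closure({0}) = {0,2,4}
'a' @ 1: {1,3,6,7,8}  [accepting]
'b' @ 2: {7,9}  [accepting]
'e' @ 3: {}  — dead — no transitions
rest 'abce' ignored (set empty)
after full input: {}  (accept=7 not in)

Answer: REJECT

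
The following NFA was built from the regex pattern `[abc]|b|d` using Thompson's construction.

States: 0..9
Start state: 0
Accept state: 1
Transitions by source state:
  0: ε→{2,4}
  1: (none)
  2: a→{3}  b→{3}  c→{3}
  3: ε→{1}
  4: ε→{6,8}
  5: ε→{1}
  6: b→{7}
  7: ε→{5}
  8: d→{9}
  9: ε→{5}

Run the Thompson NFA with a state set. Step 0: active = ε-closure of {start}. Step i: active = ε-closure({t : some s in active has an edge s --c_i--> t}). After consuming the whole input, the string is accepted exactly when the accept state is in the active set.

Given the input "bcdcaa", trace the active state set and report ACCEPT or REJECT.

Answer: REJECT

Derivation:
start: ε-closure({0}) = {0,2,4,6,8}
'b' @ 1: {1,3,5,7}  (accept∈set)
'c' @ 2: {}  — state set empty
rest 'dcaa' ignored (set empty)
end set {} — state 1 not in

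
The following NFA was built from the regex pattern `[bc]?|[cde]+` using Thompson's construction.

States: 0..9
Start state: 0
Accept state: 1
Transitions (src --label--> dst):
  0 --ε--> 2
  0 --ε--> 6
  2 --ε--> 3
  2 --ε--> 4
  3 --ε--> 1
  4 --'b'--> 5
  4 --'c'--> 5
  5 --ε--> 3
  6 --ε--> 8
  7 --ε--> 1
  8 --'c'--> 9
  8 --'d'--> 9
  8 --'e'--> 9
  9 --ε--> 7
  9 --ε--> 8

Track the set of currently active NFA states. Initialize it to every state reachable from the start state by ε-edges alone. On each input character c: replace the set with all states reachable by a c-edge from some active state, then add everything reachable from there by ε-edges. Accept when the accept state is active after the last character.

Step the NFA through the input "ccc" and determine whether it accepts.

start: ε-closure({0}) = {0,1,2,3,4,6,8}
'c' @ 1: {1,3,5,7,8,9}  (accept∈set)
'c' @ 2: {1,7,8,9}  (accept∈set)
'c' @ 3: {1,7,8,9}  (accept∈set)
after full input: {1,7,8,9}  (accept=1 in)

Answer: ACCEPT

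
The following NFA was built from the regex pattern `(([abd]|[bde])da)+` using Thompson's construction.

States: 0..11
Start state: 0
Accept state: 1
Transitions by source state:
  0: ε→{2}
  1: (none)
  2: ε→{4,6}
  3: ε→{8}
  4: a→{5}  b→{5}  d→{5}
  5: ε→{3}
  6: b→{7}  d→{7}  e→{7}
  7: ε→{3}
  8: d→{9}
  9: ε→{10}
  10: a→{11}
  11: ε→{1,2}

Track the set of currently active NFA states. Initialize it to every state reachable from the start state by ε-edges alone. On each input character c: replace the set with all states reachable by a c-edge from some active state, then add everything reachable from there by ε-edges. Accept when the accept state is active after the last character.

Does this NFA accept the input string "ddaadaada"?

Answer: ACCEPT

Trace:
initial (ε-close {0}): {0,2,4,6}
'd' @ 1: {3,5,7,8}
'd' @ 2: {9,10}
'a' @ 3: {1,2,4,6,11}  [accepting]
'a' @ 4: {3,5,8}
'd' @ 5: {9,10}
'a' @ 6: {1,2,4,6,11}  [accepting]
'a' @ 7: {3,5,8}
'd' @ 8: {9,10}
'a' @ 9: {1,2,4,6,11}  [accepting]
after full input: {1,2,4,6,11}  (accept=1 in)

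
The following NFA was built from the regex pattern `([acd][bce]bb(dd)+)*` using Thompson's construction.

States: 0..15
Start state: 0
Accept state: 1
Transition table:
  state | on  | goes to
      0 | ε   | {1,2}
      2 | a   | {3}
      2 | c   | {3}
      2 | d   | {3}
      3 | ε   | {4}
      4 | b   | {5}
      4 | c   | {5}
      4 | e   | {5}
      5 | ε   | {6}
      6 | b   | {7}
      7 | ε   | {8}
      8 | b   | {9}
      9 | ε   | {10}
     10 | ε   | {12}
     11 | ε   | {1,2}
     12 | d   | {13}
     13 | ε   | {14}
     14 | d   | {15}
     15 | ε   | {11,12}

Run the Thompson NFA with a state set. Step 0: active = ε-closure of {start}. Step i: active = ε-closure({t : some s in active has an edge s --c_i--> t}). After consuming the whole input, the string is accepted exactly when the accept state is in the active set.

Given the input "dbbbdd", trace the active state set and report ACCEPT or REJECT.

start: ε-closure({0}) = {0,1,2}
'd' @ 1: {3,4}
'b' @ 2: {5,6}
'b' @ 3: {7,8}
'b' @ 4: {9,10,12}
'd' @ 5: {13,14}
'd' @ 6: {1,2,11,12,15}  ✓accept
after full input: {1,2,11,12,15}  (accept=1 in)

Answer: ACCEPT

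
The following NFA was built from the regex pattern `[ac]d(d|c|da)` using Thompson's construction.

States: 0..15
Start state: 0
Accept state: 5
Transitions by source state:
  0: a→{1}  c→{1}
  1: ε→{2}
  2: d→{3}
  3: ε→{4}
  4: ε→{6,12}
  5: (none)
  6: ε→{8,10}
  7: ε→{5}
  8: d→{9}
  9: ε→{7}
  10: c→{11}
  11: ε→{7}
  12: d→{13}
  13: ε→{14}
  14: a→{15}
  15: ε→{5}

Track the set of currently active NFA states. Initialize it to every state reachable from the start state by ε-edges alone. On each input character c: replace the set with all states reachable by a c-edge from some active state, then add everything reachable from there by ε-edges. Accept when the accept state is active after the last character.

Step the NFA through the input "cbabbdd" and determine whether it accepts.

S₀ = ε-closure({0}) = {0}
'c' @ 1: {1,2}
'b' @ 2: {}  — state set empty
rest 'abbdd' ignored (set empty)
final: {}; accept 5 not in set

Answer: REJECT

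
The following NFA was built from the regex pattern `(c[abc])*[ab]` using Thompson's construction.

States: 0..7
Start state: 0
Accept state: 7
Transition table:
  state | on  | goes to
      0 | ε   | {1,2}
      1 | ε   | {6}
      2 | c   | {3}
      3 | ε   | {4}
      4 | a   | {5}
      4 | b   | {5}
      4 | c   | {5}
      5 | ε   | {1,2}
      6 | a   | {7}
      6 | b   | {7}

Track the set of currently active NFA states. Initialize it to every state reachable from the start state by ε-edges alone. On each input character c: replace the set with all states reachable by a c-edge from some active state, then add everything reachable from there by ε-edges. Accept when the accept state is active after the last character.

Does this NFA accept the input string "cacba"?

start: ε-closure({0}) = {0,1,2,6}
'c' @ 1: {3,4}
'a' @ 2: {1,2,5,6}
'c' @ 3: {3,4}
'b' @ 4: {1,2,5,6}
'a' @ 5: {7}  [accepting]
after full input: {7}  (accept=7 in)

Answer: ACCEPT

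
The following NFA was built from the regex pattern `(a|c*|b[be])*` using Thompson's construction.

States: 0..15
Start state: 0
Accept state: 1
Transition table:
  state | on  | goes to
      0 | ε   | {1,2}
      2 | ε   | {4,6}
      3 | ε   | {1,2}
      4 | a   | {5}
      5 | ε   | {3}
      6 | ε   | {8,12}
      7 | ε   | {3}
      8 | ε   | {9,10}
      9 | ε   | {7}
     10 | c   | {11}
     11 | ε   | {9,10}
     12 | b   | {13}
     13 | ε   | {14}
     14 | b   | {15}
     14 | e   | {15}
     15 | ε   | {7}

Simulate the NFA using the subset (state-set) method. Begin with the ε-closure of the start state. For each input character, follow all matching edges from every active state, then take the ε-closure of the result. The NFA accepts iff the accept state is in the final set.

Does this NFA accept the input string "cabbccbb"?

Answer: ACCEPT

Trace:
start: ε-closure({0}) = {0,1,2,3,4,6,7,8,9,10,12}
'c' @ 1: {1,2,3,4,6,7,8,9,10,11,12}  ✓accept
'a' @ 2: {1,2,3,4,5,6,7,8,9,10,12}  ✓accept
'b' @ 3: {13,14}
'b' @ 4: {1,2,3,4,6,7,8,9,10,12,15}  ✓accept
'c' @ 5: {1,2,3,4,6,7,8,9,10,11,12}  ✓accept
'c' @ 6: {1,2,3,4,6,7,8,9,10,11,12}  ✓accept
'b' @ 7: {13,14}
'b' @ 8: {1,2,3,4,6,7,8,9,10,12,15}  ✓accept
after full input: {1,2,3,4,6,7,8,9,10,12,15}  (accept=1 in)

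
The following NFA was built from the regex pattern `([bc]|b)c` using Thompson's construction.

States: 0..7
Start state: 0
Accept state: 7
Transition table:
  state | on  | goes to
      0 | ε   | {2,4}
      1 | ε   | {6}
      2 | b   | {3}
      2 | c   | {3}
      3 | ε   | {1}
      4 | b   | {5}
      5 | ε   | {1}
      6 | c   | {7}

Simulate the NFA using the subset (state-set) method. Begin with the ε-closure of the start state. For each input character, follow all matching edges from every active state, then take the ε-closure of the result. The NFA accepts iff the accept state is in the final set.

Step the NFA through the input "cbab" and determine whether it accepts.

Answer: REJECT

Steps:
start: ε-closure({0}) = {0,2,4}
'c' @ 1: {1,3,6}
'b' @ 2: {}  — no active states
rest 'ab' ignored (set empty)
end set {} — state 7 not in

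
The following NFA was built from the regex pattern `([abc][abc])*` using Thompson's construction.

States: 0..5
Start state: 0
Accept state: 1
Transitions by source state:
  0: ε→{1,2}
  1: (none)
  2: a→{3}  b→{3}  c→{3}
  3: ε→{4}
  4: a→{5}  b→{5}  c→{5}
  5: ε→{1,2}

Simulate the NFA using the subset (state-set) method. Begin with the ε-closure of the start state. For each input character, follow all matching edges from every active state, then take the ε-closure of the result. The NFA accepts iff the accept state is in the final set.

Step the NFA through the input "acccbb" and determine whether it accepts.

start: ε-closure({0}) = {0,1,2}
'a' @ 1: {3,4}
'c' @ 2: {1,2,5}  (accept∈set)
'c' @ 3: {3,4}
'c' @ 4: {1,2,5}  (accept∈set)
'b' @ 5: {3,4}
'b' @ 6: {1,2,5}  (accept∈set)
end set {1,2,5} — state 1 in

Answer: ACCEPT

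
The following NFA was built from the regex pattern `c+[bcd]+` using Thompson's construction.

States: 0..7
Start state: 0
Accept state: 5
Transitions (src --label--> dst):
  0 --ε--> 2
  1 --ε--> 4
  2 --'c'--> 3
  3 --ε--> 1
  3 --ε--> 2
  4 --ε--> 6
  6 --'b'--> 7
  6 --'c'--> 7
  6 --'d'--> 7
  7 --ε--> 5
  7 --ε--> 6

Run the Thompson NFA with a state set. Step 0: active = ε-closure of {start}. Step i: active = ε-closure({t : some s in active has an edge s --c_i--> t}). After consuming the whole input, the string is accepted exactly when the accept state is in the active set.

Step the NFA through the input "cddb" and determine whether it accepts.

S₀ = ε-closure({0}) = {0,2}
'c' @ 1: {1,2,3,4,6}
'd' @ 2: {5,6,7}  [accepting]
'd' @ 3: {5,6,7}  [accepting]
'b' @ 4: {5,6,7}  [accepting]
end set {5,6,7} — state 5 in

Answer: ACCEPT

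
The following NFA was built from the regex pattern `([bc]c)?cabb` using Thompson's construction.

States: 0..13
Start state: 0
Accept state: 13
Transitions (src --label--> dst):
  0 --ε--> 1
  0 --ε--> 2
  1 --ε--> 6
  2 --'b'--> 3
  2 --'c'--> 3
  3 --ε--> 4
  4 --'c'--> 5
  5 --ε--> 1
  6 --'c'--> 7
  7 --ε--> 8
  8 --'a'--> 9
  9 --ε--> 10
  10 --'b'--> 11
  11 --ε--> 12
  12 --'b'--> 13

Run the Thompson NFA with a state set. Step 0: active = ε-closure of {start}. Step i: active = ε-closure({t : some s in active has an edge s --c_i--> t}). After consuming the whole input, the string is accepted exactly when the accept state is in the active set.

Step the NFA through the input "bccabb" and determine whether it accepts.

Answer: ACCEPT

Steps:
S₀ = ε-closure({0}) = {0,1,2,6}
'b' @ 1: {3,4}
'c' @ 2: {1,5,6}
'c' @ 3: {7,8}
'a' @ 4: {9,10}
'b' @ 5: {11,12}
'b' @ 6: {13}  ✓accept
end set {13} — state 13 in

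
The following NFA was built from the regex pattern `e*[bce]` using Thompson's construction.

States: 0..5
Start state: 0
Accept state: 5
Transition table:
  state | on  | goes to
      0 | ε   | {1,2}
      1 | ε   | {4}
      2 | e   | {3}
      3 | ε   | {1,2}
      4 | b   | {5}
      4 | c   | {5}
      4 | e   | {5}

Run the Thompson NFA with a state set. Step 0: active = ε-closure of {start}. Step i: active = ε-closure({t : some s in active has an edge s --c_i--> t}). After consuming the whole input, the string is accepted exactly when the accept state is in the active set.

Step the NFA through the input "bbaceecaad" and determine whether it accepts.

Answer: REJECT

Trace:
start: ε-closure({0}) = {0,1,2,4}
'b' @ 1: {5}  [accepting]
'b' @ 2: {}  — dead — no transitions
rest 'aceecaad' ignored (set empty)
after full input: {}  (accept=5 not in)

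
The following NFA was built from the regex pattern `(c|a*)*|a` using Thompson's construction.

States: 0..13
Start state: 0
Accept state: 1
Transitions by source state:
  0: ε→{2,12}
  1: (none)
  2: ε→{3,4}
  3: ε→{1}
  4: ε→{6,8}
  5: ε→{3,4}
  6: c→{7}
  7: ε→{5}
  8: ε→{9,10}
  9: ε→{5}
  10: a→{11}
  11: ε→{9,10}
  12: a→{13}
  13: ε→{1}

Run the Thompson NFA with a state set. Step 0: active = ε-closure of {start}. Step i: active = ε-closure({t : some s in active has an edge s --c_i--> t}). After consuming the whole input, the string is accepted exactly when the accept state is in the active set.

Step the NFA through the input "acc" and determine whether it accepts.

S₀ = ε-closure({0}) = {0,1,2,3,4,5,6,8,9,10,12}
'a' @ 1: {1,3,4,5,6,8,9,10,11,13}  [accepting]
'c' @ 2: {1,3,4,5,6,7,8,9,10}  [accepting]
'c' @ 3: {1,3,4,5,6,7,8,9,10}  [accepting]
final: {1,3,4,5,6,7,8,9,10}; accept 1 in set

Answer: ACCEPT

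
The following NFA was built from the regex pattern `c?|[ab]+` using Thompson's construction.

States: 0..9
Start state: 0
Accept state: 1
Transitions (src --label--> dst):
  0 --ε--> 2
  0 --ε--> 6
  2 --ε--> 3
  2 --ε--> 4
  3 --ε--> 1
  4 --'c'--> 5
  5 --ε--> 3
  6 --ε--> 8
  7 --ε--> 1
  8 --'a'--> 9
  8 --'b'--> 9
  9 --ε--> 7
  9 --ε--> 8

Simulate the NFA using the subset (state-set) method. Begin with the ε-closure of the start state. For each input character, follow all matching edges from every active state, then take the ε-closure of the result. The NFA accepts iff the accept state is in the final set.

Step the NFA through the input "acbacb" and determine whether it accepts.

Answer: REJECT

Trace:
initial (ε-close {0}): {0,1,2,3,4,6,8}
'a' @ 1: {1,7,8,9}  ✓accept
'c' @ 2: {}  — state set empty
rest 'bacb' ignored (set empty)
after full input: {}  (accept=1 not in)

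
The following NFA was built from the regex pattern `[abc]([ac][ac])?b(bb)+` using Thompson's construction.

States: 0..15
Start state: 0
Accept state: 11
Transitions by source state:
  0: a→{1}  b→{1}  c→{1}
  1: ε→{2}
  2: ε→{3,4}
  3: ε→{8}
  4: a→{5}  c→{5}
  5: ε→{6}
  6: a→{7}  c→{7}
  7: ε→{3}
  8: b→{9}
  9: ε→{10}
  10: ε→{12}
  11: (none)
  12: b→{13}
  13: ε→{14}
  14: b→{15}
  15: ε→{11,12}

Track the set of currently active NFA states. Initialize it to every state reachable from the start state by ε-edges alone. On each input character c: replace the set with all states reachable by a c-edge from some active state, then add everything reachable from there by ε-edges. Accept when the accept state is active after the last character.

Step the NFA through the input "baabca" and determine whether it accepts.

start: ε-closure({0}) = {0}
'b' @ 1: {1,2,3,4,8}
'a' @ 2: {5,6}
'a' @ 3: {3,7,8}
'b' @ 4: {9,10,12}
'c' @ 5: {}  — state set empty
rest 'a' ignored (set empty)
after full input: {}  (accept=11 not in)

Answer: REJECT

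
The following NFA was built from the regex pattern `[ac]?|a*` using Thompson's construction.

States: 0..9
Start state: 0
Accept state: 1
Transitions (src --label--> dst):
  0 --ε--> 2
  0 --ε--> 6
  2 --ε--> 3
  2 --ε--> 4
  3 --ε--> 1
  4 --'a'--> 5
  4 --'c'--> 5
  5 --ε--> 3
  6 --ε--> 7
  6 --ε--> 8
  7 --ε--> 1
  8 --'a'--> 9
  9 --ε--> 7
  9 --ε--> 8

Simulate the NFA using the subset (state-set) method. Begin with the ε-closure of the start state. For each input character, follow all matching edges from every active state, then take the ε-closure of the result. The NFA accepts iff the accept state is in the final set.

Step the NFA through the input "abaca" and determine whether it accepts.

Answer: REJECT

Steps:
start: ε-closure({0}) = {0,1,2,3,4,6,7,8}
'a' @ 1: {1,3,5,7,8,9}  ✓accept
'b' @ 2: {}  — state set empty
rest 'aca' ignored (set empty)
end set {} — state 1 not in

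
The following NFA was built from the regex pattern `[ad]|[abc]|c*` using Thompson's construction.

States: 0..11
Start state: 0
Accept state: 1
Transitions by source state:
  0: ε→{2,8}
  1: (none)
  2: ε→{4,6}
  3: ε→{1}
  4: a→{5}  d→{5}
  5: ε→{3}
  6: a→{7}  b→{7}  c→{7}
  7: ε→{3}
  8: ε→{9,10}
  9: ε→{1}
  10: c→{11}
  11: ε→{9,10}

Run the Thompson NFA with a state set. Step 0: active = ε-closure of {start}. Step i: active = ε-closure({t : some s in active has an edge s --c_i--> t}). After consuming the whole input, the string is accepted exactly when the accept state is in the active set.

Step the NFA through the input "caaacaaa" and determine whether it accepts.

start: ε-closure({0}) = {0,1,2,4,6,8,9,10}
'c' @ 1: {1,3,7,9,10,11}  (accept∈set)
'a' @ 2: {}  — dead — no transitions
rest 'aacaaa' ignored (set empty)
after full input: {}  (accept=1 not in)

Answer: REJECT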